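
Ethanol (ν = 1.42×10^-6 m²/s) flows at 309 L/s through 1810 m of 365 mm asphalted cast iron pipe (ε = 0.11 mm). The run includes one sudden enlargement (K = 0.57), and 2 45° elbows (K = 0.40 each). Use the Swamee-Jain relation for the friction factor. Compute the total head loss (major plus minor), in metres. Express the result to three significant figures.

H_L ≈ 35.8 m

V = 4Q/(πD²) = 2.953 m/s; V²/2g = 0.4445 m
Re = 7.59×10^5, ε/D = 3.01×10^-4 → f = 0.01598 (Swamee-Jain)
Major: h_f = f(L/D)·V²/2g = 0.01598·4959·0.4445 = 35.22 m
Minor: ΣK = 1.37; h_m = ΣK·V²/2g = 0.6090 m
Total H_L = 35.22 + 0.6090 = 35.83 m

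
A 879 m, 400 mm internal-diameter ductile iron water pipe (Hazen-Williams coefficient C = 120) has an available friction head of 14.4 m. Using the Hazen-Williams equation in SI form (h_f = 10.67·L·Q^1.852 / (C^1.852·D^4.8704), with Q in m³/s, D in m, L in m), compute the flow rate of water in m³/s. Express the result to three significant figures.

Q ≈ 0.326 m³/s

Rearranging: Q = [h_f·C^1.852·D^4.8704 / (10.67·L)]^(1/1.852)
Q = [14.4·120^1.852·0.400^4.8704 / (10.67·879)]^0.540 = 0.3261 m³/s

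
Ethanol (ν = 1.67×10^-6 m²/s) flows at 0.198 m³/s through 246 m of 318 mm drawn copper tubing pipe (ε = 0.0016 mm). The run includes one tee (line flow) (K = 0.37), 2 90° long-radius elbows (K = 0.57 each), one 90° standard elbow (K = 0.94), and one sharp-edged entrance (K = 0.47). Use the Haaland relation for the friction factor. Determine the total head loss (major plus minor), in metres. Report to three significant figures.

V = 4Q/(πD²) = 2.493 m/s; V²/2g = 0.3168 m
Re = 4.75×10^5, ε/D = 5.03×10^-6 → f = 0.01324 (Haaland)
Major: h_f = f(L/D)·V²/2g = 0.01324·773.6·0.3168 = 3.244 m
Minor: ΣK = 2.92; h_m = ΣK·V²/2g = 0.9250 m
Total H_L = 3.244 + 0.9250 = 4.169 m

H_L ≈ 4.17 m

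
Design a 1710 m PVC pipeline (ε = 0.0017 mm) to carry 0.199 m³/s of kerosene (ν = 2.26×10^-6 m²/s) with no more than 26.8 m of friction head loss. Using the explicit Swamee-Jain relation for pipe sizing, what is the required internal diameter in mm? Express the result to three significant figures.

D ≈ 316 mm

Swamee-Jain (Type III): D = 0.66·[ε^1.25·(LQ²/(gh_f))^4.75 + ν·Q^9.4·(L/(gh_f))^5.2]^0.04
LQ²/(gh_f) = 0.2576; L/(gh_f) = 6.504
Term 1 = ε^1.25·(…)^4.75 = 9.77×10^-11; Term 2 = ν·Q^9.4·(…)^5.2 = 9.82×10^-9
D = 0.66·(9.77×10^-11 + 9.82×10^-9)^0.04 = 0.3158 m = 316 mm
Check: V = 2.54 m/s, Re = 3.55×10^5, f = 0.01400, h_f = 24.9 m ≈ 26.8 m ✓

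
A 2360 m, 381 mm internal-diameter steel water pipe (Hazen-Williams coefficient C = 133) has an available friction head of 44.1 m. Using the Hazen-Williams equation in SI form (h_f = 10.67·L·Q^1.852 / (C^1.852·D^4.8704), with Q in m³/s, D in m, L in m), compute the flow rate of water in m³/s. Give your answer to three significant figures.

Q ≈ 0.341 m³/s

Rearranging: Q = [h_f·C^1.852·D^4.8704 / (10.67·L)]^(1/1.852)
Q = [44.1·133^1.852·0.381^4.8704 / (10.67·2360)]^0.540 = 0.3414 m³/s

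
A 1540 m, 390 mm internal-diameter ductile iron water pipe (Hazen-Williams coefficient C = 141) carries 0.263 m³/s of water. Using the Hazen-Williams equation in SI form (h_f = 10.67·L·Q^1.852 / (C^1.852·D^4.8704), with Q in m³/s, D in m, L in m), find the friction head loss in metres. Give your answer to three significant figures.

h_f ≈ 14.2 m

h_f = 10.67·1540·0.263^1.852 / (141^1.852·0.390^4.8704) = 14.22 m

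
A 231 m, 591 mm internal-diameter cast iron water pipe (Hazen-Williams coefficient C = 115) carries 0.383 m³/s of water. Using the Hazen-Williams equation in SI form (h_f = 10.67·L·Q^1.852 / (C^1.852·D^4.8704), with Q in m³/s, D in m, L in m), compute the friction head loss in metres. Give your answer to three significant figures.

h_f = 10.67·231·0.383^1.852 / (115^1.852·0.591^4.8704) = 0.8240 m

h_f ≈ 0.824 m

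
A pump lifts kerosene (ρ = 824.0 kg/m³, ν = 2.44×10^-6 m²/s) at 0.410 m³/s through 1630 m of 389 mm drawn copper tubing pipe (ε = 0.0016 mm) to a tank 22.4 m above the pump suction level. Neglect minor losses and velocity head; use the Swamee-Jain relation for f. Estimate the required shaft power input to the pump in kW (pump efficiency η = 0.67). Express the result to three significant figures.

P_shaft ≈ 274 kW

V = 4Q/(πD²) = 3.450 m/s; Re = 5.50×10^5; ε/D = 4.11×10^-6; f = 0.01294
h_f = f(L/D)V²/2g = 32.89 m
Total head H = z + h_f = 22.4 + 32.89 = 55.29 m
P_hyd = ρgQH = 824.0·9.81·0.410·55.29 = 183.3 kW
P_shaft = P_hyd/η = 183.3/0.67 = 273.5 kW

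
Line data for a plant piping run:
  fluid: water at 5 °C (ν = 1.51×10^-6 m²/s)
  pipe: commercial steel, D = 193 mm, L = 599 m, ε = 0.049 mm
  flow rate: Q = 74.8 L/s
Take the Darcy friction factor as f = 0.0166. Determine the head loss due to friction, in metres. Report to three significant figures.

h_f ≈ 17.2 m

V = 4Q/(πD²) = 4·0.0748/(π·0.193²) = 2.557 m/s
h_f = f(L/D)V²/(2g) = 0.01660·(599/0.193)·2.557²/(2·9.81) = 17.17 m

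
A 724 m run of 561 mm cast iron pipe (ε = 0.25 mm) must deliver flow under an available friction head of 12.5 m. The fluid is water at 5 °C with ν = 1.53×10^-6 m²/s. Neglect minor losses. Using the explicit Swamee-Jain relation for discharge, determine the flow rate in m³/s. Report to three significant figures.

Q ≈ 0.833 m³/s

Swamee-Jain (Type II): Q = -0.965·√(gD⁵h_f/L)·ln[ε/(3.7D) + √(3.17ν²L/(gD³h_f))]
√(gD⁵h_f/L) = √(9.81·0.561⁵·12.5/724) = 0.09701
ε/(3.7D) = 1.20×10^-4; √(3.17ν²L/(gD³h_f)) = 1.58×10^-5
Q = -0.965·0.09701·ln(1.362×10^-4) = 0.8333 m³/s
Check: V = 3.37 m/s, Re = 1.24×10^6, f = 0.01681, h_f = 12.6 m ≈ 12.5 m ✓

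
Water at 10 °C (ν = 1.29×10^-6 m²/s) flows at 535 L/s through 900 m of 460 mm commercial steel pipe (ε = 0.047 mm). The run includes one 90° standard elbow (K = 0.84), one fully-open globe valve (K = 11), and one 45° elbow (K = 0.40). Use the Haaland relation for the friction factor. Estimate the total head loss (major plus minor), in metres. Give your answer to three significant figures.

H_L ≈ 20.1 m

V = 4Q/(πD²) = 3.219 m/s; V²/2g = 0.5282 m
Re = 1.15×10^6, ε/D = 1.02×10^-4 → f = 0.01322 (Haaland)
Major: h_f = f(L/D)·V²/2g = 0.01322·1957·0.5282 = 13.66 m
Minor: ΣK = 12.2; h_m = ΣK·V²/2g = 6.465 m
Total H_L = 13.66 + 6.465 = 20.12 m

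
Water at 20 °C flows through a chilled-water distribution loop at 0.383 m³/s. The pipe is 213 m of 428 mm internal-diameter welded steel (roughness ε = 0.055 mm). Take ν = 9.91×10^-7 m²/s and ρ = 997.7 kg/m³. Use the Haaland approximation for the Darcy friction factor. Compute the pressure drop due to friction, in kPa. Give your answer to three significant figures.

Δp ≈ 23.9 kPa

V = 4Q/(πD²) = 4·0.383/(π·0.428²) = 2.662 m/s
Re = VD/ν = 2.662·0.428/9.91×10^-7 = 1.15×10^6 → turbulent
ε/D = 0.055/428 = 1.29×10^-4
Haaland: f = 0.01360
h_f = f(L/D)V²/(2g) = 0.01360·(213/0.428)·2.662²/(2·9.81) = 2.445 m
Δp = ρg·h_f = 997.7·9.81·2.445 = 23.93 kPa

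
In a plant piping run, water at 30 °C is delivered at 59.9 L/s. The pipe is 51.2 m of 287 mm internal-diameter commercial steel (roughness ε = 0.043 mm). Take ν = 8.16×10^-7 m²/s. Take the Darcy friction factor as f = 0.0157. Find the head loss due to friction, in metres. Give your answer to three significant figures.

h_f ≈ 0.122 m

V = 4Q/(πD²) = 4·0.0599/(π·0.287²) = 0.9259 m/s
h_f = f(L/D)V²/(2g) = 0.01570·(51.2/0.287)·0.9259²/(2·9.81) = 0.1224 m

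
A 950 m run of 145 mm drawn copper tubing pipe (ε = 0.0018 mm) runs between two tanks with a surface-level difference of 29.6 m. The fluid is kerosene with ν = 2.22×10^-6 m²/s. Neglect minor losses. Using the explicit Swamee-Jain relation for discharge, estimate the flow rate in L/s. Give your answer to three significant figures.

Q ≈ 38.1 L/s

Swamee-Jain (Type II): Q = -0.965·√(gD⁵h_f/L)·ln[ε/(3.7D) + √(3.17ν²L/(gD³h_f))]
√(gD⁵h_f/L) = √(9.81·0.145⁵·29.6/950) = 0.004426
ε/(3.7D) = 3.36×10^-6; √(3.17ν²L/(gD³h_f)) = 1.29×10^-4
Q = -0.965·0.004426·ln(1.328×10^-4) = 0.03813 m³/s
Check: V = 2.31 m/s, Re = 1.51×10^5, f = 0.01652, h_f = 29.4 m ≈ 29.6 m ✓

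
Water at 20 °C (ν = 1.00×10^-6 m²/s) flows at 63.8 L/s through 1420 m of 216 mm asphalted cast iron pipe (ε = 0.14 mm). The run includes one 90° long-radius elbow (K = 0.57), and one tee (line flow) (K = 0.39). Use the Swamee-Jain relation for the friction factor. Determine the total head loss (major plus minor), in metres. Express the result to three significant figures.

H_L ≈ 19.3 m

V = 4Q/(πD²) = 1.741 m/s; V²/2g = 0.1545 m
Re = 3.76×10^5, ε/D = 6.48×10^-4 → f = 0.01889 (Swamee-Jain)
Major: h_f = f(L/D)·V²/2g = 0.01889·6574·0.1545 = 19.19 m
Minor: ΣK = 0.960; h_m = ΣK·V²/2g = 0.1483 m
Total H_L = 19.19 + 0.1483 = 19.34 m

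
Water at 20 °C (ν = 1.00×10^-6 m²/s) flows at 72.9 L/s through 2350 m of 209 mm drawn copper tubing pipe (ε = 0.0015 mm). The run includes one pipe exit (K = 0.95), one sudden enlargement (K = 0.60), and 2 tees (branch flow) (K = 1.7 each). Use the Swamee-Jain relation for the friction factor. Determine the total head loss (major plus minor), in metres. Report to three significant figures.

H_L ≈ 36.0 m

V = 4Q/(πD²) = 2.125 m/s; V²/2g = 0.2301 m
Re = 4.44×10^5, ε/D = 7.18×10^-6 → f = 0.01348 (Swamee-Jain)
Major: h_f = f(L/D)·V²/2g = 0.01348·11244·0.2301 = 34.88 m
Minor: ΣK = 4.95; h_m = ΣK·V²/2g = 1.139 m
Total H_L = 34.88 + 1.139 = 36.02 m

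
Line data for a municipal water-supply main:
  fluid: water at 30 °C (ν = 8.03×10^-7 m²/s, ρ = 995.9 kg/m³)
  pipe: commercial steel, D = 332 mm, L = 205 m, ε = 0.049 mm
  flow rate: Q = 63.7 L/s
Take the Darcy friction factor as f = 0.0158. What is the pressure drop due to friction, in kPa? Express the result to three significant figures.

V = 4Q/(πD²) = 4·0.0637/(π·0.332²) = 0.7358 m/s
h_f = f(L/D)V²/(2g) = 0.01580·(205/0.332)·0.7358²/(2·9.81) = 0.2692 m
Δp = ρg·h_f = 995.9·9.81·0.2692 = 2.630 kPa

Δp ≈ 2.63 kPa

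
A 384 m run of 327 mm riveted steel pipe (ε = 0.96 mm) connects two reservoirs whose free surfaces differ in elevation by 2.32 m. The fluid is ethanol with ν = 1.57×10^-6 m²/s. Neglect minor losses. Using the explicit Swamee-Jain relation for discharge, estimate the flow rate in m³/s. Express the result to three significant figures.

Swamee-Jain (Type II): Q = -0.965·√(gD⁵h_f/L)·ln[ε/(3.7D) + √(3.17ν²L/(gD³h_f))]
√(gD⁵h_f/L) = √(9.81·0.327⁵·2.32/384) = 0.01489
ε/(3.7D) = 7.93×10^-4; √(3.17ν²L/(gD³h_f)) = 6.14×10^-5
Q = -0.965·0.01489·ln(8.549×10^-4) = 0.1015 m³/s
Check: V = 1.21 m/s, Re = 2.52×10^5, f = 0.02671, h_f = 2.33 m ≈ 2.32 m ✓

Q ≈ 0.101 m³/s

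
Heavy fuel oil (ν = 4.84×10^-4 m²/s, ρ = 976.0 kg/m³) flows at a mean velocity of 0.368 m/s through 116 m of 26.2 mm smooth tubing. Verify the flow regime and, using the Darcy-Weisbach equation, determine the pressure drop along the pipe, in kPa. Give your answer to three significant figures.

Re = VD/ν = 0.368·0.02620/4.84×10^-4 = 19.9 → laminar (Re < 2300)
f = 64/Re = 3.213
h_f = f(L/D)V²/(2g) = 3.213·(116/0.02620)·0.368²/(2·9.81) = 98.18 m
Δp = ρg·h_f = 976.0·9.81·98.18 = 940.0 kPa

Δp ≈ 940 kPa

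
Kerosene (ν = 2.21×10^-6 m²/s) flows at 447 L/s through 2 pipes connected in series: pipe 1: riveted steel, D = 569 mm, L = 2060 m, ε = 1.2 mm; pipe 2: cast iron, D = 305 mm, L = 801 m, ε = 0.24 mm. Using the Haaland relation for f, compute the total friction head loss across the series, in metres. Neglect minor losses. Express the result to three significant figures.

H ≈ 109 m

Pipe 1: V = 1.758 m/s, Re = 4.53×10^5, ε/D = 0.00211, f = 0.02414, h_1 = f(L/D)V²/2g = 13.77 m
Pipe 2: V = 6.118 m/s, Re = 8.44×10^5, ε/D = 7.87×10^-4, f = 0.01895, h_2 = f(L/D)V²/2g = 94.94 m
Series → Q common, losses add: H = Σh = 108.7 m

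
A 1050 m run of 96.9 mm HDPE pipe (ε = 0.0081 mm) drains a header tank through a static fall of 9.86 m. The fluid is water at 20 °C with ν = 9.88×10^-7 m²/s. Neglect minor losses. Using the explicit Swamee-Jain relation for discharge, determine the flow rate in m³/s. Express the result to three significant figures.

Q ≈ 0.00723 m³/s

Swamee-Jain (Type II): Q = -0.965·√(gD⁵h_f/L)·ln[ε/(3.7D) + √(3.17ν²L/(gD³h_f))]
√(gD⁵h_f/L) = √(9.81·0.0969⁵·9.86/1050) = 8.871×10^-4
ε/(3.7D) = 2.26×10^-5; √(3.17ν²L/(gD³h_f)) = 1.92×10^-4
Q = -0.965·8.871×10^-4·ln(2.147×10^-4) = 0.007231 m³/s
Check: V = 0.980 m/s, Re = 9.62×10^4, f = 0.01850, h_f = 9.82 m ≈ 9.86 m ✓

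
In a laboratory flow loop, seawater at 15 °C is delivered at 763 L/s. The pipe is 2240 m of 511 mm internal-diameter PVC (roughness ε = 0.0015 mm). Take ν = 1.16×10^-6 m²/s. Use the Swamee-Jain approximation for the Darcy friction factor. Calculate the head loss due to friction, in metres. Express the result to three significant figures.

h_f ≈ 33.4 m

V = 4Q/(πD²) = 4·0.763/(π·0.511²) = 3.720 m/s
Re = VD/ν = 3.720·0.511/1.16×10^-6 = 1.64×10^6 → turbulent
ε/D = 0.0015/511 = 2.94×10^-6
Swamee-Jain: f = 0.01080
h_f = f(L/D)V²/(2g) = 0.01080·(2240/0.511)·3.720²/(2·9.81) = 33.40 m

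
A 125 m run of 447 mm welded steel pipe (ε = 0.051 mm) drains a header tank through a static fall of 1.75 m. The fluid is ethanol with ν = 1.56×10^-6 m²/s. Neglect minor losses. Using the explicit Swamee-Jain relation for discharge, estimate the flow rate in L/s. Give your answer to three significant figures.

Q ≈ 468 L/s

Swamee-Jain (Type II): Q = -0.965·√(gD⁵h_f/L)·ln[ε/(3.7D) + √(3.17ν²L/(gD³h_f))]
√(gD⁵h_f/L) = √(9.81·0.447⁵·1.75/125) = 0.04951
ε/(3.7D) = 3.08×10^-5; √(3.17ν²L/(gD³h_f)) = 2.51×10^-5
Q = -0.965·0.04951·ln(5.591×10^-5) = 0.4678 m³/s
Check: V = 2.98 m/s, Re = 8.54×10^5, f = 0.01389, h_f = 1.76 m ≈ 1.75 m ✓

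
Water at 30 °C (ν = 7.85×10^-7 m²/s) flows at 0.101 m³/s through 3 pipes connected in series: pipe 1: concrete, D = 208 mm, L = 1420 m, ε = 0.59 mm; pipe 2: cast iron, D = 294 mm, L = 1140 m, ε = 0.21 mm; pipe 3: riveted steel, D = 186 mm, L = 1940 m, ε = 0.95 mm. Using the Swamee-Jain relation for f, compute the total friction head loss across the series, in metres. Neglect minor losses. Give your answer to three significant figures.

Pipe 1: V = 2.972 m/s, Re = 7.88×10^5, ε/D = 0.00284, f = 0.02602, h_1 = f(L/D)V²/2g = 79.99 m
Pipe 2: V = 1.488 m/s, Re = 5.57×10^5, ε/D = 7.14×10^-4, f = 0.01892, h_2 = f(L/D)V²/2g = 8.277 m
Pipe 3: V = 3.717 m/s, Re = 8.81×10^5, ε/D = 0.00511, f = 0.03074, h_3 = f(L/D)V²/2g = 225.8 m
Series → Q common, losses add: H = Σh = 314.0 m

H ≈ 314 m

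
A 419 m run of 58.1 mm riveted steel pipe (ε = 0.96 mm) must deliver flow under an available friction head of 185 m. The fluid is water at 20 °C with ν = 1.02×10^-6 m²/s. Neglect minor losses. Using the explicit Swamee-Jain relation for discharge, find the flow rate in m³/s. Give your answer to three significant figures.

Swamee-Jain (Type II): Q = -0.965·√(gD⁵h_f/L)·ln[ε/(3.7D) + √(3.17ν²L/(gD³h_f))]
√(gD⁵h_f/L) = √(9.81·0.0581⁵·185/419) = 0.001693
ε/(3.7D) = 0.00447; √(3.17ν²L/(gD³h_f)) = 6.23×10^-5
Q = -0.965·0.001693·ln(0.004528) = 0.008820 m³/s
Check: V = 3.33 m/s, Re = 1.89×10^5, f = 0.04565, h_f = 186 m ≈ 185 m ✓

Q ≈ 0.00882 m³/s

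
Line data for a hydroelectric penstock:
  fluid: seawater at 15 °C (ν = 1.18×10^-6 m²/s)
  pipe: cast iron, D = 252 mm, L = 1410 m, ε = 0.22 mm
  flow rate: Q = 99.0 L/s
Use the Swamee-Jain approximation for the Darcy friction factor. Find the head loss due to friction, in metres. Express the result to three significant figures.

h_f ≈ 22.4 m

V = 4Q/(πD²) = 4·0.0990/(π·0.252²) = 1.985 m/s
Re = VD/ν = 1.985·0.252/1.18×10^-6 = 4.24×10^5 → turbulent
ε/D = 0.22/252 = 8.73×10^-4
Swamee-Jain: f = 0.01990
h_f = f(L/D)V²/(2g) = 0.01990·(1410/0.252)·1.985²/(2·9.81) = 22.36 m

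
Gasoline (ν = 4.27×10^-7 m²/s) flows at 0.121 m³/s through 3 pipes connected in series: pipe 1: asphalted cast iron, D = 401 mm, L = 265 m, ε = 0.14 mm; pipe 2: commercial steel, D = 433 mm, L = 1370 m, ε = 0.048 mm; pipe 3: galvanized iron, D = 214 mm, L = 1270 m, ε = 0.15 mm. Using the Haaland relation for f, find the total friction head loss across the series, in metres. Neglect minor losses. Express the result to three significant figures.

H ≈ 64.6 m

Pipe 1: V = 0.9581 m/s, Re = 9.00×10^5, ε/D = 3.49×10^-4, f = 0.01609, h_1 = f(L/D)V²/2g = 0.4975 m
Pipe 2: V = 0.8217 m/s, Re = 8.33×10^5, ε/D = 1.11×10^-4, f = 0.01368, h_2 = f(L/D)V²/2g = 1.490 m
Pipe 3: V = 3.364 m/s, Re = 1.69×10^6, ε/D = 7.01×10^-4, f = 0.01828, h_3 = f(L/D)V²/2g = 62.59 m
Series → Q common, losses add: H = Σh = 64.58 m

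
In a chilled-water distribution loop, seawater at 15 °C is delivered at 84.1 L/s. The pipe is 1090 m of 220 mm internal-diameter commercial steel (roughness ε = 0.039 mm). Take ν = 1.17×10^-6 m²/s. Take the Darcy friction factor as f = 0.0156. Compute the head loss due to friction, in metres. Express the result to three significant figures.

V = 4Q/(πD²) = 4·0.0841/(π·0.220²) = 2.212 m/s
h_f = f(L/D)V²/(2g) = 0.01560·(1090/0.220)·2.212²/(2·9.81) = 19.28 m

h_f ≈ 19.3 m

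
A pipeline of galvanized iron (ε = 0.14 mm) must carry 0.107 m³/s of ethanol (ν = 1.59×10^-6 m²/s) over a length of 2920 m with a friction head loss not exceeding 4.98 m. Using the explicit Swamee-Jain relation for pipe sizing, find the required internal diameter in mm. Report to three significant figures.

Swamee-Jain (Type III): D = 0.66·[ε^1.25·(LQ²/(gh_f))^4.75 + ν·Q^9.4·(L/(gh_f))^5.2]^0.04
LQ²/(gh_f) = 0.6843; L/(gh_f) = 59.77
Term 1 = ε^1.25·(…)^4.75 = 2.51×10^-6; Term 2 = ν·Q^9.4·(…)^5.2 = 2.07×10^-6
D = 0.66·(2.51×10^-6 + 2.07×10^-6)^0.04 = 0.4036 m = 404 mm
Check: V = 0.836 m/s, Re = 2.12×10^5, f = 0.01796, h_f = 4.63 m ≈ 4.98 m ✓

D ≈ 404 mm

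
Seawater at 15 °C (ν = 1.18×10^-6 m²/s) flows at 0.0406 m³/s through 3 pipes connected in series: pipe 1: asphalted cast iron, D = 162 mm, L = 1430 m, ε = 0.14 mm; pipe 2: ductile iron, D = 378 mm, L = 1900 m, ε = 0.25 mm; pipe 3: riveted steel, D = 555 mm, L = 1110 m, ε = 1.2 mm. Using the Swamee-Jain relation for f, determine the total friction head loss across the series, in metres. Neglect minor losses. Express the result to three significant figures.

H ≈ 36.2 m

Pipe 1: V = 1.970 m/s, Re = 2.70×10^5, ε/D = 8.64×10^-4, f = 0.02027, h_1 = f(L/D)V²/2g = 35.38 m
Pipe 2: V = 0.3618 m/s, Re = 1.16×10^5, ε/D = 6.61×10^-4, f = 0.02074, h_2 = f(L/D)V²/2g = 0.6956 m
Pipe 3: V = 0.1678 m/s, Re = 7.89×10^4, ε/D = 0.00216, f = 0.02615, h_3 = f(L/D)V²/2g = 0.07507 m
Series → Q common, losses add: H = Σh = 36.15 m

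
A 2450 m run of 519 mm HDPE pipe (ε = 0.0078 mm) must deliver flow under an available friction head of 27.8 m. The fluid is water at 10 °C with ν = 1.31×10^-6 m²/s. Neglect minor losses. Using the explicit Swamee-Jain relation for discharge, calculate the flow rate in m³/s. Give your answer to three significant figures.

Swamee-Jain (Type II): Q = -0.965·√(gD⁵h_f/L)·ln[ε/(3.7D) + √(3.17ν²L/(gD³h_f))]
√(gD⁵h_f/L) = √(9.81·0.519⁵·27.8/2450) = 0.06474
ε/(3.7D) = 4.06×10^-6; √(3.17ν²L/(gD³h_f)) = 1.87×10^-5
Q = -0.965·0.06474·ln(2.276×10^-5) = 0.6679 m³/s
Check: V = 3.16 m/s, Re = 1.25×10^6, f = 0.01160, h_f = 27.8 m ≈ 27.8 m ✓

Q ≈ 0.668 m³/s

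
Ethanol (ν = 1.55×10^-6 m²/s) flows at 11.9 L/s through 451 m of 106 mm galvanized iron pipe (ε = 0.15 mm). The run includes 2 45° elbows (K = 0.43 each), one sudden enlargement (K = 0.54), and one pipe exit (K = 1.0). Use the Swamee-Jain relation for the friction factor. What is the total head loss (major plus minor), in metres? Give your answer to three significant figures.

V = 4Q/(πD²) = 1.348 m/s; V²/2g = 0.09268 m
Re = 9.22×10^4, ε/D = 0.00142 → f = 0.02384 (Swamee-Jain)
Major: h_f = f(L/D)·V²/2g = 0.02384·4255·0.09268 = 9.401 m
Minor: ΣK = 2.40; h_m = ΣK·V²/2g = 0.2224 m
Total H_L = 9.401 + 0.2224 = 9.623 m

H_L ≈ 9.62 m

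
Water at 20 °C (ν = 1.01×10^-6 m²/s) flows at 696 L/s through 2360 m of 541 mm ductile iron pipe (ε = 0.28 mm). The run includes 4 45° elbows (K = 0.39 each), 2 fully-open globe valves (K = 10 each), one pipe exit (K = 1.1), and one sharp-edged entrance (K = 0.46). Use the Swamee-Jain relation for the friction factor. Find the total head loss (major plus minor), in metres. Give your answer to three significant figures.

H_L ≈ 45.9 m

V = 4Q/(πD²) = 3.028 m/s; V²/2g = 0.4673 m
Re = 1.62×10^6, ε/D = 5.18×10^-4 → f = 0.01722 (Swamee-Jain)
Major: h_f = f(L/D)·V²/2g = 0.01722·4362·0.4673 = 35.09 m
Minor: ΣK = 23.1; h_m = ΣK·V²/2g = 10.80 m
Total H_L = 35.09 + 10.80 = 45.90 m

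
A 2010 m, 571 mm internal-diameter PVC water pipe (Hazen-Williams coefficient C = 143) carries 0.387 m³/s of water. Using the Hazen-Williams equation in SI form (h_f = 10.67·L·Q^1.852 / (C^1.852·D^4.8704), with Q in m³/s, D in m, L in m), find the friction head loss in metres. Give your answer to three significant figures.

h_f ≈ 5.77 m

h_f = 10.67·2010·0.387^1.852 / (143^1.852·0.571^4.8704) = 5.773 m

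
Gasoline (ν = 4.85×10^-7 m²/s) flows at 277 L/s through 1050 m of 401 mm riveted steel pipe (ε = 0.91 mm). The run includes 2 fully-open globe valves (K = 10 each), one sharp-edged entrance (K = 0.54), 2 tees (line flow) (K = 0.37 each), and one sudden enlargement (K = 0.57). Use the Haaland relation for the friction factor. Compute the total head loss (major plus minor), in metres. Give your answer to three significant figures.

V = 4Q/(πD²) = 2.193 m/s; V²/2g = 0.2452 m
Re = 1.81×10^6, ε/D = 0.00227 → f = 0.02436 (Haaland)
Major: h_f = f(L/D)·V²/2g = 0.02436·2618·0.2452 = 15.64 m
Minor: ΣK = 21.9; h_m = ΣK·V²/2g = 5.357 m
Total H_L = 15.64 + 5.357 = 21.00 m

H_L ≈ 21.0 m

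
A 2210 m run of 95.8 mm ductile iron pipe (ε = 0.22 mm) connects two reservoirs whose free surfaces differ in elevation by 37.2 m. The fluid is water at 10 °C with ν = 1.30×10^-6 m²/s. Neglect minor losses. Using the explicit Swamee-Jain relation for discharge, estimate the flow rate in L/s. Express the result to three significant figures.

Swamee-Jain (Type II): Q = -0.965·√(gD⁵h_f/L)·ln[ε/(3.7D) + √(3.17ν²L/(gD³h_f))]
√(gD⁵h_f/L) = √(9.81·0.0958⁵·37.2/2210) = 0.001154
ε/(3.7D) = 6.21×10^-4; √(3.17ν²L/(gD³h_f)) = 1.92×10^-4
Q = -0.965·0.001154·ln(8.128×10^-4) = 0.007926 m³/s
Check: V = 1.10 m/s, Re = 8.10×10^4, f = 0.02643, h_f = 37.6 m ≈ 37.2 m ✓

Q ≈ 7.93 L/s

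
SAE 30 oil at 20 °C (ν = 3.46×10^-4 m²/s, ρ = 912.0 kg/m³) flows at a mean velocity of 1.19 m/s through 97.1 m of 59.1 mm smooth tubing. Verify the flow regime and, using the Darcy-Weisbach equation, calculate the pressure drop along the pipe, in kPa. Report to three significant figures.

Re = VD/ν = 1.19·0.05910/3.46×10^-4 = 203 → laminar (Re < 2300)
f = 64/Re = 0.3149
h_f = f(L/D)V²/(2g) = 0.3149·(97.1/0.05910)·1.19²/(2·9.81) = 37.34 m
Δp = ρg·h_f = 912.0·9.81·37.34 = 334.1 kPa

Δp ≈ 334 kPa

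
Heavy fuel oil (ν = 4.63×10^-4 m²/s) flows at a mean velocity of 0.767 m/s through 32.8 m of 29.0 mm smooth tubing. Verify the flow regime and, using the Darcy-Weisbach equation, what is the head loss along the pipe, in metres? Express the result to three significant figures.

Re = VD/ν = 0.767·0.02900/4.63×10^-4 = 48.0 → laminar (Re < 2300)
f = 64/Re = 1.332
h_f = f(L/D)V²/(2g) = 1.332·(32.8/0.02900)·0.767²/(2·9.81) = 45.18 m

h_f ≈ 45.2 m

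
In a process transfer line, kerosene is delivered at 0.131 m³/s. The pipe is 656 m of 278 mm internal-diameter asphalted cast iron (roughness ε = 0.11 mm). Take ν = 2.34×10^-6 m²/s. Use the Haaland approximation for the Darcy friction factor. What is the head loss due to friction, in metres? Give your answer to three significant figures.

V = 4Q/(πD²) = 4·0.131/(π·0.278²) = 2.158 m/s
Re = VD/ν = 2.158·0.278/2.34×10^-6 = 2.56×10^5 → turbulent
ε/D = 0.11/278 = 3.96×10^-4
Haaland: f = 0.01766
h_f = f(L/D)V²/(2g) = 0.01766·(656/0.278)·2.158²/(2·9.81) = 9.894 m

h_f ≈ 9.89 m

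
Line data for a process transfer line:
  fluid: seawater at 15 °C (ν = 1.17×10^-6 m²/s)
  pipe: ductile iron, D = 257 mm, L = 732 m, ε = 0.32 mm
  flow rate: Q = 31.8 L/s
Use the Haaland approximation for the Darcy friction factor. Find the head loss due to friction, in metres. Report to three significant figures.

h_f ≈ 1.22 m

V = 4Q/(πD²) = 4·0.0318/(π·0.257²) = 0.6130 m/s
Re = VD/ν = 0.6130·0.257/1.17×10^-6 = 1.35×10^5 → turbulent
ε/D = 0.32/257 = 0.00125
Haaland: f = 0.02231
h_f = f(L/D)V²/(2g) = 0.02231·(732/0.257)·0.6130²/(2·9.81) = 1.217 m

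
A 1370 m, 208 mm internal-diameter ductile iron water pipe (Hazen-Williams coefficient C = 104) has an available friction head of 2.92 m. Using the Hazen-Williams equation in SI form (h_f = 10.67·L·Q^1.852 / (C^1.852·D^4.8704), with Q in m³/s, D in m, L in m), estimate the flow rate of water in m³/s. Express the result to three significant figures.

Q ≈ 0.0168 m³/s

Rearranging: Q = [h_f·C^1.852·D^4.8704 / (10.67·L)]^(1/1.852)
Q = [2.92·104^1.852·0.208^4.8704 / (10.67·1370)]^0.540 = 0.01683 m³/s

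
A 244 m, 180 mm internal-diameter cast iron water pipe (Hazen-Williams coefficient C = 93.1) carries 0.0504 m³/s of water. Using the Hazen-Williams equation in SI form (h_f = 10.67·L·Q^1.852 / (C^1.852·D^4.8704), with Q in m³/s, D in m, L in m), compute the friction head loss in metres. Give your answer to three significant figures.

h_f = 10.67·244·0.0504^1.852 / (93.1^1.852·0.180^4.8704) = 9.842 m

h_f ≈ 9.84 m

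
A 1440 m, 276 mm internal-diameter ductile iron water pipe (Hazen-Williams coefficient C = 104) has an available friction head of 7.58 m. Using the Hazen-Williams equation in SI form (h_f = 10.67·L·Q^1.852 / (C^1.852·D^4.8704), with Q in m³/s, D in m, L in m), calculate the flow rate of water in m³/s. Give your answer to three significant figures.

Q ≈ 0.0577 m³/s

Rearranging: Q = [h_f·C^1.852·D^4.8704 / (10.67·L)]^(1/1.852)
Q = [7.58·104^1.852·0.276^4.8704 / (10.67·1440)]^0.540 = 0.05770 m³/s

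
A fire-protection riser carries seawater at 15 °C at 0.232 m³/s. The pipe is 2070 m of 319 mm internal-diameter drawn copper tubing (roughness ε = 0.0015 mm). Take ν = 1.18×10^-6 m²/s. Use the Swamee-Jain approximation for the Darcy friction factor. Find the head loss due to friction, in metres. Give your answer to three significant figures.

h_f ≈ 34.0 m

V = 4Q/(πD²) = 4·0.232/(π·0.319²) = 2.903 m/s
Re = VD/ν = 2.903·0.319/1.18×10^-6 = 7.85×10^5 → turbulent
ε/D = 0.0015/319 = 4.70×10^-6
Swamee-Jain: f = 0.01220
h_f = f(L/D)V²/(2g) = 0.01220·(2070/0.319)·2.903²/(2·9.81) = 33.99 m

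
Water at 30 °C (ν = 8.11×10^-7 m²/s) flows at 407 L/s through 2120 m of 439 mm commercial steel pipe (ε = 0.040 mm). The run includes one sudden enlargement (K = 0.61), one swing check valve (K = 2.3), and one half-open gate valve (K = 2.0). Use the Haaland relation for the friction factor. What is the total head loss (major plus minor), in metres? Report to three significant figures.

V = 4Q/(πD²) = 2.689 m/s; V²/2g = 0.3685 m
Re = 1.46×10^6, ε/D = 9.11×10^-5 → f = 0.01282 (Haaland)
Major: h_f = f(L/D)·V²/2g = 0.01282·4829·0.3685 = 22.82 m
Minor: ΣK = 4.91; h_m = ΣK·V²/2g = 1.809 m
Total H_L = 22.82 + 1.809 = 24.63 m

H_L ≈ 24.6 m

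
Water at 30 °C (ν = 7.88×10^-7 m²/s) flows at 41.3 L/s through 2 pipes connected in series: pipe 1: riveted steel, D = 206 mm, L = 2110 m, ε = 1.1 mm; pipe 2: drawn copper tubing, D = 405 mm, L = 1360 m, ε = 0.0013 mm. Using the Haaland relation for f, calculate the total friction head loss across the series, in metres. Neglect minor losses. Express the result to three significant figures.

Pipe 1: V = 1.239 m/s, Re = 3.24×10^5, ε/D = 0.00534, f = 0.03130, h_1 = f(L/D)V²/2g = 25.09 m
Pipe 2: V = 0.3206 m/s, Re = 1.65×10^5, ε/D = 3.21×10^-6, f = 0.01612, h_2 = f(L/D)V²/2g = 0.2835 m
Series → Q common, losses add: H = Σh = 25.37 m

H ≈ 25.4 m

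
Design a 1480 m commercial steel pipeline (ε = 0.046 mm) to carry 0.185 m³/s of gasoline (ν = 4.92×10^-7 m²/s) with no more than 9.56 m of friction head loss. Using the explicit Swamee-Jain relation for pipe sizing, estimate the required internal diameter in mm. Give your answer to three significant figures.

Swamee-Jain (Type III): D = 0.66·[ε^1.25·(LQ²/(gh_f))^4.75 + ν·Q^9.4·(L/(gh_f))^5.2]^0.04
LQ²/(gh_f) = 0.5401; L/(gh_f) = 15.78
Term 1 = ε^1.25·(…)^4.75 = 2.03×10^-7; Term 2 = ν·Q^9.4·(…)^5.2 = 1.08×10^-7
D = 0.66·(2.03×10^-7 + 1.08×10^-7)^0.04 = 0.3625 m = 362 mm
Check: V = 1.79 m/s, Re = 1.32×10^6, f = 0.01363, h_f = 9.12 m ≈ 9.56 m ✓

D ≈ 362 mm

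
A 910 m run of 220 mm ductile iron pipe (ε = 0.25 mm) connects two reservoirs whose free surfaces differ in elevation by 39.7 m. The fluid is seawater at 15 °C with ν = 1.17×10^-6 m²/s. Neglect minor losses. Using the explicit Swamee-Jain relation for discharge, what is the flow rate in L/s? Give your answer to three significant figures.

Swamee-Jain (Type II): Q = -0.965·√(gD⁵h_f/L)·ln[ε/(3.7D) + √(3.17ν²L/(gD³h_f))]
√(gD⁵h_f/L) = √(9.81·0.220⁵·39.7/910) = 0.01485
ε/(3.7D) = 3.07×10^-4; √(3.17ν²L/(gD³h_f)) = 3.09×10^-5
Q = -0.965·0.01485·ln(3.380×10^-4) = 0.1145 m³/s
Check: V = 3.01 m/s, Re = 5.67×10^5, f = 0.02086, h_f = 39.9 m ≈ 39.7 m ✓

Q ≈ 115 L/s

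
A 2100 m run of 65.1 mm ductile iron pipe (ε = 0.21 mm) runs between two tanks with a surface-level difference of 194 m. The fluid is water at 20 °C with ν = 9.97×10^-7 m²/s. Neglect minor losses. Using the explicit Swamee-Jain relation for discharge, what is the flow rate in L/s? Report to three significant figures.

Q ≈ 6.88 L/s

Swamee-Jain (Type II): Q = -0.965·√(gD⁵h_f/L)·ln[ε/(3.7D) + √(3.17ν²L/(gD³h_f))]
√(gD⁵h_f/L) = √(9.81·0.0651⁵·194/2100) = 0.001029
ε/(3.7D) = 8.72×10^-4; √(3.17ν²L/(gD³h_f)) = 1.12×10^-4
Q = -0.965·0.001029·ln(9.841×10^-4) = 0.006878 m³/s
Check: V = 2.07 m/s, Re = 1.35×10^5, f = 0.02786, h_f = 196 m ≈ 194 m ✓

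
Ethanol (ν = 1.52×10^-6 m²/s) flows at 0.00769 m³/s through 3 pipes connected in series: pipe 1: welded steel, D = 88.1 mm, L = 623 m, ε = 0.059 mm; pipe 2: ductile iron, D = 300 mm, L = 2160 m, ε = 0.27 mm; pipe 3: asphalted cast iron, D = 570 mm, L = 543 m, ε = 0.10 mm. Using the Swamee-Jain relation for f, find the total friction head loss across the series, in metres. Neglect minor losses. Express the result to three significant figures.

Pipe 1: V = 1.261 m/s, Re = 7.31×10^4, ε/D = 6.70×10^-4, f = 0.02195, h_1 = f(L/D)V²/2g = 12.59 m
Pipe 2: V = 0.1088 m/s, Re = 2.15×10^4, ε/D = 9.00×10^-4, f = 0.02752, h_2 = f(L/D)V²/2g = 0.1195 m
Pipe 3: V = 0.03014 m/s, Re = 1.13×10^4, ε/D = 1.75×10^-4, f = 0.03028, h_3 = f(L/D)V²/2g = 0.001335 m
Series → Q common, losses add: H = Σh = 12.71 m

H ≈ 12.7 m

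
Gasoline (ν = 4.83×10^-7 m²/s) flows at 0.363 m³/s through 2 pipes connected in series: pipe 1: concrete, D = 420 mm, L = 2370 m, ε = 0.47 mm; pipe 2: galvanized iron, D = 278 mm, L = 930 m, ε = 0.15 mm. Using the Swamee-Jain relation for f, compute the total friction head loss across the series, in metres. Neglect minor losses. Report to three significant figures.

H ≈ 145 m

Pipe 1: V = 2.620 m/s, Re = 2.28×10^6, ε/D = 0.00112, f = 0.02036, h_1 = f(L/D)V²/2g = 40.20 m
Pipe 2: V = 5.980 m/s, Re = 3.44×10^6, ε/D = 5.40×10^-4, f = 0.01718, h_2 = f(L/D)V²/2g = 104.8 m
Series → Q common, losses add: H = Σh = 145.0 m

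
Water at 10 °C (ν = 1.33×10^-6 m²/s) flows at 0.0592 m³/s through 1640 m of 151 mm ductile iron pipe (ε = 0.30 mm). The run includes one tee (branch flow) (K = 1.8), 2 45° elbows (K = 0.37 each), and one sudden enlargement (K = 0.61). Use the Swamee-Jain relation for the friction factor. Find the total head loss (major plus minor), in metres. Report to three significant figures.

V = 4Q/(πD²) = 3.306 m/s; V²/2g = 0.5570 m
Re = 3.75×10^5, ε/D = 0.00199 → f = 0.02400 (Swamee-Jain)
Major: h_f = f(L/D)·V²/2g = 0.02400·10861·0.5570 = 145.2 m
Minor: ΣK = 3.15; h_m = ΣK·V²/2g = 1.755 m
Total H_L = 145.2 + 1.755 = 146.9 m

H_L ≈ 147 m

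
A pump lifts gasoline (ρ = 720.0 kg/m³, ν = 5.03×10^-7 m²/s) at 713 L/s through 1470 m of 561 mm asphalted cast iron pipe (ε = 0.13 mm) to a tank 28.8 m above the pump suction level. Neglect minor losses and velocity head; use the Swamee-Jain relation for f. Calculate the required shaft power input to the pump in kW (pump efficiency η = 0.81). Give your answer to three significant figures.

V = 4Q/(πD²) = 2.885 m/s; Re = 3.22×10^6; ε/D = 2.32×10^-4; f = 0.01451
h_f = f(L/D)V²/2g = 16.12 m
Total head H = z + h_f = 28.8 + 16.12 = 44.92 m
P_hyd = ρgQH = 720.0·9.81·0.713·44.92 = 226.2 kW
P_shaft = P_hyd/η = 226.2/0.81 = 279.3 kW

P_shaft ≈ 279 kW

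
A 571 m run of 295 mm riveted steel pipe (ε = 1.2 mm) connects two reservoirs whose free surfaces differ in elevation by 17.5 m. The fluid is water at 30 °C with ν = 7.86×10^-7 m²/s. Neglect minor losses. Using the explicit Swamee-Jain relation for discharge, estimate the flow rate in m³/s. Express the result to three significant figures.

Q ≈ 0.170 m³/s

Swamee-Jain (Type II): Q = -0.965·√(gD⁵h_f/L)·ln[ε/(3.7D) + √(3.17ν²L/(gD³h_f))]
√(gD⁵h_f/L) = √(9.81·0.295⁵·17.5/571) = 0.02592
ε/(3.7D) = 0.00110; √(3.17ν²L/(gD³h_f)) = 1.59×10^-5
Q = -0.965·0.02592·ln(0.001115) = 0.1700 m³/s
Check: V = 2.49 m/s, Re = 9.34×10^5, f = 0.02874, h_f = 17.5 m ≈ 17.5 m ✓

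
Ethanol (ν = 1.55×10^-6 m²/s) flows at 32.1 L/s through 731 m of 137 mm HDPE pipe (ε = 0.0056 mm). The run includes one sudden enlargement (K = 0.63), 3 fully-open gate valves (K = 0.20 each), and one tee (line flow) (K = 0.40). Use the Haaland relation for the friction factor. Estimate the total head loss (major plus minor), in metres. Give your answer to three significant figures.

V = 4Q/(πD²) = 2.178 m/s; V²/2g = 0.2417 m
Re = 1.92×10^5, ε/D = 4.09×10^-5 → f = 0.01588 (Haaland)
Major: h_f = f(L/D)·V²/2g = 0.01588·5336·0.2417 = 20.48 m
Minor: ΣK = 1.63; h_m = ΣK·V²/2g = 0.3939 m
Total H_L = 20.48 + 0.3939 = 20.87 m

H_L ≈ 20.9 m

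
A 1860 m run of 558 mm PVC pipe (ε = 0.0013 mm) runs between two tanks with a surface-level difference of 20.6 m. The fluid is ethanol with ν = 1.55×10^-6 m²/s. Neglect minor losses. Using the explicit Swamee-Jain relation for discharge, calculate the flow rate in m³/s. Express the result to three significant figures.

Swamee-Jain (Type II): Q = -0.965·√(gD⁵h_f/L)·ln[ε/(3.7D) + √(3.17ν²L/(gD³h_f))]
√(gD⁵h_f/L) = √(9.81·0.558⁵·20.6/1860) = 0.07666
ε/(3.7D) = 6.30×10^-7; √(3.17ν²L/(gD³h_f)) = 2.01×10^-5
Q = -0.965·0.07666·ln(2.072×10^-5) = 0.7979 m³/s
Check: V = 3.26 m/s, Re = 1.17×10^6, f = 0.01136, h_f = 20.6 m ≈ 20.6 m ✓

Q ≈ 0.798 m³/s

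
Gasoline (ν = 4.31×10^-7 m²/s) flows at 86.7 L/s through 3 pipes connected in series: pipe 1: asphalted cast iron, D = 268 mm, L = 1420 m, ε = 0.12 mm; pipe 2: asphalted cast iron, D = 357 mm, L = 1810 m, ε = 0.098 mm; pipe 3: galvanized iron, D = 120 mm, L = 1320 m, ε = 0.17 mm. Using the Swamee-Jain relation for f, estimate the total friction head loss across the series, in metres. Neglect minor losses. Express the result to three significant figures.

Pipe 1: V = 1.537 m/s, Re = 9.56×10^5, ε/D = 4.48×10^-4, f = 0.01696, h_1 = f(L/D)V²/2g = 10.82 m
Pipe 2: V = 0.8661 m/s, Re = 7.17×10^5, ε/D = 2.75×10^-4, f = 0.01579, h_2 = f(L/D)V²/2g = 3.061 m
Pipe 3: V = 7.666 m/s, Re = 2.13×10^6, ε/D = 0.00142, f = 0.02158, h_3 = f(L/D)V²/2g = 710.9 m
Series → Q common, losses add: H = Σh = 724.7 m

H ≈ 725 m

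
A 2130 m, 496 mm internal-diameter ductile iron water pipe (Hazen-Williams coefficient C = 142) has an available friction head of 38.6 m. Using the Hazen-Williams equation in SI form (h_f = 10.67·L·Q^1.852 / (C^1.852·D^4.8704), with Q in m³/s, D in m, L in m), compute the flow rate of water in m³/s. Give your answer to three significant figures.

Rearranging: Q = [h_f·C^1.852·D^4.8704 / (10.67·L)]^(1/1.852)
Q = [38.6·142^1.852·0.496^4.8704 / (10.67·2130)]^0.540 = 0.7175 m³/s

Q ≈ 0.717 m³/s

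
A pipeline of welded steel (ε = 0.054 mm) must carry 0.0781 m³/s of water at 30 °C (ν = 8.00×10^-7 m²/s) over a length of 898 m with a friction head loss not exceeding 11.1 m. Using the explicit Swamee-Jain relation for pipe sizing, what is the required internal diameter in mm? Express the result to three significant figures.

D ≈ 233 mm

Swamee-Jain (Type III): D = 0.66·[ε^1.25·(LQ²/(gh_f))^4.75 + ν·Q^9.4·(L/(gh_f))^5.2]^0.04
LQ²/(gh_f) = 0.05030; L/(gh_f) = 8.247
Term 1 = ε^1.25·(…)^4.75 = 3.15×10^-12; Term 2 = ν·Q^9.4·(…)^5.2 = 1.81×10^-12
D = 0.66·(3.15×10^-12 + 1.81×10^-12)^0.04 = 0.2330 m = 233 mm
Check: V = 1.83 m/s, Re = 5.33×10^5, f = 0.01572, h_f = 10.4 m ≈ 11.1 m ✓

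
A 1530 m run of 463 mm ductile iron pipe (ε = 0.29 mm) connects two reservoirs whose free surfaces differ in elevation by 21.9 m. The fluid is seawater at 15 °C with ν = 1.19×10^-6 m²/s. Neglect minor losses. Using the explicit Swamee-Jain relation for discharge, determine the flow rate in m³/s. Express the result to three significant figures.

Swamee-Jain (Type II): Q = -0.965·√(gD⁵h_f/L)·ln[ε/(3.7D) + √(3.17ν²L/(gD³h_f))]
√(gD⁵h_f/L) = √(9.81·0.463⁵·21.9/1530) = 0.05466
ε/(3.7D) = 1.69×10^-4; √(3.17ν²L/(gD³h_f)) = 1.79×10^-5
Q = -0.965·0.05466·ln(1.872×10^-4) = 0.4527 m³/s
Check: V = 2.69 m/s, Re = 1.05×10^6, f = 0.01808, h_f = 22.0 m ≈ 21.9 m ✓

Q ≈ 0.453 m³/s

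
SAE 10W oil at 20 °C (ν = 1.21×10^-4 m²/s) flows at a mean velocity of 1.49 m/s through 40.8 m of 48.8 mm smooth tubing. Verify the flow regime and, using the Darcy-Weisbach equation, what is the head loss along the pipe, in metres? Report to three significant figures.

Re = VD/ν = 1.49·0.04880/1.21×10^-4 = 601 → laminar (Re < 2300)
f = 64/Re = 0.1065
h_f = f(L/D)V²/(2g) = 0.1065·(40.8/0.04880)·1.49²/(2·9.81) = 10.08 m

h_f ≈ 10.1 m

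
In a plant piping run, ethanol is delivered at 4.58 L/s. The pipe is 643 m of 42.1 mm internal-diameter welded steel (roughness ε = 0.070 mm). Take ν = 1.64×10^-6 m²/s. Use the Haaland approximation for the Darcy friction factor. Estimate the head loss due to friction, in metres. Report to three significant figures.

h_f ≈ 205 m

V = 4Q/(πD²) = 4·0.00458/(π·0.0421²) = 3.290 m/s
Re = VD/ν = 3.290·0.0421/1.64×10^-6 = 8.45×10^4 → turbulent
ε/D = 0.070/42.1 = 0.00166
Haaland: f = 0.02433
h_f = f(L/D)V²/(2g) = 0.02433·(643/0.0421)·3.290²/(2·9.81) = 205.0 m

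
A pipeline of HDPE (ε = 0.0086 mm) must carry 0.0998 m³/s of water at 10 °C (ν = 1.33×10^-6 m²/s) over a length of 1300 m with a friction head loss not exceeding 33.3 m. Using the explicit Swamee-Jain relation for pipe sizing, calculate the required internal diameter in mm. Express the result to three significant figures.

D ≈ 216 mm

Swamee-Jain (Type III): D = 0.66·[ε^1.25·(LQ²/(gh_f))^4.75 + ν·Q^9.4·(L/(gh_f))^5.2]^0.04
LQ²/(gh_f) = 0.03964; L/(gh_f) = 3.980
Term 1 = ε^1.25·(…)^4.75 = 1.02×10^-13; Term 2 = ν·Q^9.4·(…)^5.2 = 6.84×10^-13
D = 0.66·(1.02×10^-13 + 6.84×10^-13)^0.04 = 0.2164 m = 216 mm
Check: V = 2.71 m/s, Re = 4.41×10^5, f = 0.01395, h_f = 31.4 m ≈ 33.3 m ✓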